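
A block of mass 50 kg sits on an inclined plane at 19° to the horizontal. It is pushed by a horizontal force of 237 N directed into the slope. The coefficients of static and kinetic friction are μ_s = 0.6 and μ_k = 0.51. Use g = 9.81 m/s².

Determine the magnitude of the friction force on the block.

f ≈ 64.4 N (down the incline)

Normal direction: N = m g cos θ + P sin θ = 540.9 N.
Parallel to the incline: P cos θ − m g sin θ = 224.1 − 159.7 = 64.4 N; the friction needed to balance this is 64.4 N acting down the slope.
The limit of static friction is μ_s N = 324.6 N.
|f_req| = 64.4 ≤ 324.6 N → the block is in equilibrium; friction equals the required value.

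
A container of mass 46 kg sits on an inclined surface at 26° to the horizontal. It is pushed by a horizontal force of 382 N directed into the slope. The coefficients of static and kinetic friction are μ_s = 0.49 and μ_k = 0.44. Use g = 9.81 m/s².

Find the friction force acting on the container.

The horizontal push has a component P sin θ into the surface, so N = m g cos θ + P sin θ = 405.6 + 167.5 = 573 N.
Parallel to the incline: P cos θ − m g sin θ = 343.3 − 197.8 = 145.5 N; the friction needed to balance this is 145.5 N acting down the slope.
The limit of static friction is μ_s N = 280.8 N.
Since 145.5 N is within the 280.8 N limit, the container stays put and friction is exactly 146 N.

f ≈ 146 N (down the incline)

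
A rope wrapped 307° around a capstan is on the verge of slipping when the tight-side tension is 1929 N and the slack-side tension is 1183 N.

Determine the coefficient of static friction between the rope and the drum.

T₂/T₁ = e^{μβ} → μ = ln(T₂/T₁)/β.
β = 307° = 5.358 rad.
μ = ln(1929/1183)/5.358 = ln(1.631)/5.358 = 0.0913.

μ ≈ 0.0913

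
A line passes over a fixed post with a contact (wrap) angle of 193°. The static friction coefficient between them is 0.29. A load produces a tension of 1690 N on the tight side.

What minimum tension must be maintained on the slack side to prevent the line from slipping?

Capstan equation at impending slip: T_tight/T_slack = e^{μβ}.
β = 193° = 3.368 rad; e^{μβ} = e^{0.29×3.368} = 2.656.
T_slack = T_tight / e^{μβ} = 1690 / 2.656 = 636 N.

T_min ≈ 636 N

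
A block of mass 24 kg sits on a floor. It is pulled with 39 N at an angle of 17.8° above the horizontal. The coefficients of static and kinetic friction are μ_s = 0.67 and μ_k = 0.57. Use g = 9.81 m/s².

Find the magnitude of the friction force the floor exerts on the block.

The vertical component of P reduces the normal force: N = m g − P sin α = 235.4 − 11.92 = 223.5 N.
Horizontally, friction must balance P cos α = 37.13 N.
The static-friction limit is μ_s N = 149.8 N.
Since 37.13 N does not exceed the limit, the block stays at rest and f = 37.1 N.

f ≈ 37.1 N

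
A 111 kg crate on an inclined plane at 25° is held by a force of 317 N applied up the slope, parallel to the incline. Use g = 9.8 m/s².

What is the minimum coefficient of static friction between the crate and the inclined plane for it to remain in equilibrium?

N = m g cos θ = 985.9 N.
Friction must make up the shortfall along the incline: f = m g sin θ − P = 459.7 − 317 = 142.7 N.
At the threshold f = μ_s N, so μ_s,min = 142.7/985.9 = 0.145.

μ_s,min ≈ 0.145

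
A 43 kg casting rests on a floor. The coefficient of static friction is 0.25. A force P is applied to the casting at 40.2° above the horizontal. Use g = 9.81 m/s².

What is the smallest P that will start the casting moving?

P ≈ 114 N

N = m g − P sin α (the pull lifts the casting).
At impending slip, P cos α = μ_s N = μ_s (m g − P sin α).
Solving: P (cos α + μ_s sin α) = μ_s m g → P = 0.25×422/(cos 40.2° + 0.25 sin 40.2°) = 105/0.9252 = 114 N.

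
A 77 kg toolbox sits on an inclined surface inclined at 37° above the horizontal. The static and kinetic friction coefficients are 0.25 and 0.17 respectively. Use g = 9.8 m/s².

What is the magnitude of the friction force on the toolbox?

f ≈ 102 N (up the incline)

Perpendicular to the surface, N = m g cos θ = 77·9.8·cos 37° = 602.7 N.
For equilibrium along the incline, friction must balance the weight component: f = m g sin θ = 454.1 N up the slope.
The static-friction ceiling is μ_s N = 0.25 × 602.7 = 150.7 N.
Since |454.1| > 150.7 N, static friction cannot hold it; the toolbox slides down the incline and kinetic friction applies: f = μ_k N = 0.17 × 602.7 = 102 N.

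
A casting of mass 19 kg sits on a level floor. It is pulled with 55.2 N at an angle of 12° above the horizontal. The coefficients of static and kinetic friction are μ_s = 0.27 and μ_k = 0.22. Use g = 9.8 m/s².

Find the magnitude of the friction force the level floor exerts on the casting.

The vertical component of P reduces the normal force: N = m g − P sin α = 186.2 − 11.48 = 174.7 N.
Horizontally, friction must balance P cos α = 53.99 N.
μ_s N = 0.27 × 174.7 = 47.18 N.
53.99 > 47.18 N → the casting slides; f = μ_k N = 0.22×174.7 = 38.4 N.

f ≈ 38.4 N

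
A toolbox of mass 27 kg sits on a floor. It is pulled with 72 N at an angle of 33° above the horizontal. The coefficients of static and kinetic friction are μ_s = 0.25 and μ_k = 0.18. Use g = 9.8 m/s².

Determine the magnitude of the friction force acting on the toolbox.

f ≈ 40.6 N

N = m g − P sin α = 264.6 − 72×sin 33° = 225.4 N.
For equilibrium, f = P cos α = 72×cos 33° = 60.38 N.
μ_s N = 0.25 × 225.4 = 56.35 N.
60.38 > 56.35 N → the toolbox slides; f = μ_k N = 0.18×225.4 = 40.6 N.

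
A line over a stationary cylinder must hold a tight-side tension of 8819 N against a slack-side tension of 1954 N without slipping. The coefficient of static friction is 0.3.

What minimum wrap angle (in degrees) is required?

β_min ≈ 288°

T₂/T₁ = e^{μβ} → β = ln(T₂/T₁)/μ.
β = ln(8819/1954)/0.3 = 1.507/0.3 = 5.023 rad.
In degrees: β = 5.023 × 180/π = 288°.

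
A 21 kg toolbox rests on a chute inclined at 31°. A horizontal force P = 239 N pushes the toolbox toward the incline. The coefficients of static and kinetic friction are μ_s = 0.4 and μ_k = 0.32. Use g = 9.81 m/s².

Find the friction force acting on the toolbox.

f ≈ 98.8 N (down the incline)

Normal direction: N = m g cos θ + P sin θ = 299.7 N.
Parallel to the incline: P cos θ − m g sin θ = 204.9 − 106.1 = 98.76 N; the friction needed to balance this is 98.76 N acting down the slope.
The limit of static friction is μ_s N = 119.9 N.
Since 98.76 N is within the 119.9 N limit, the toolbox stays put and friction is exactly 98.8 N.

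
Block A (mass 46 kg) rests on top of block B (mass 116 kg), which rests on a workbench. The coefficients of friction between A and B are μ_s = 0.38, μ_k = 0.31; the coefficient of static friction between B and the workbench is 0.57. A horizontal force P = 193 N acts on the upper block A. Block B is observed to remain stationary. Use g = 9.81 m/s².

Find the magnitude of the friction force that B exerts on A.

f ≈ 140 N

Normal force at the A–B interface: N₁ = m_A g = 451.3 N.
So the A–B interface can sustain at most μ_s N₁ = 171.5 N of static friction.
Since P = 193 N > 171.5 N, A slides on B; the A–B friction is kinetic: f₁ = μ_k N₁ = 0.31×451.3 = 140 N.
By Newton's third law B feels 140 N forward from A. With B stationary, the floor's static friction on B balances it: f₂ = 140 N (well within μ_s(m_A+m_B)g = 905.9 N).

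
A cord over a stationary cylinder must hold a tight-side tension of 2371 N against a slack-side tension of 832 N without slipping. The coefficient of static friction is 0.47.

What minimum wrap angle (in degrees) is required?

β_min ≈ 128°

T₂/T₁ = e^{μβ} → β = ln(T₂/T₁)/μ.
β = ln(2371/832)/0.47 = 1.047/0.47 = 2.228 rad.
In degrees: β = 2.228 × 180/π = 128°.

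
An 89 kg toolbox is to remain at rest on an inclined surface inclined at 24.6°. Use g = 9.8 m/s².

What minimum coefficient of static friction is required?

μ_s,min ≈ 0.458

At the slip threshold m g sin θ = μ_s m g cos θ, so μ_s,min = tan θ.
μ_s,min = tan 24.6° = 0.458.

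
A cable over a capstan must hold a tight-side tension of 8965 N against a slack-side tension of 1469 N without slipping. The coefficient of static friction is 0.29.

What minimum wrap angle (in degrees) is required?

β_min ≈ 357°

T₂/T₁ = e^{μβ} → β = ln(T₂/T₁)/μ.
β = ln(8965/1469)/0.29 = 1.809/0.29 = 6.237 rad.
In degrees: β = 6.237 × 180/π = 357°.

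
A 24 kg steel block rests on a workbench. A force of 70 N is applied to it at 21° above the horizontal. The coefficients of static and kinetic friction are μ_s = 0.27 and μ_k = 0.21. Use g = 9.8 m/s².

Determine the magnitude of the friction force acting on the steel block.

Vertical equilibrium gives N = m g − P sin α = 210.1 N.
For equilibrium, f = P cos α = 70×cos 21° = 65.35 N.
The static-friction limit is μ_s N = 56.73 N.
65.35 > 56.73 N → the steel block slides; f = μ_k N = 0.21×210.1 = 44.1 N.

f ≈ 44.1 N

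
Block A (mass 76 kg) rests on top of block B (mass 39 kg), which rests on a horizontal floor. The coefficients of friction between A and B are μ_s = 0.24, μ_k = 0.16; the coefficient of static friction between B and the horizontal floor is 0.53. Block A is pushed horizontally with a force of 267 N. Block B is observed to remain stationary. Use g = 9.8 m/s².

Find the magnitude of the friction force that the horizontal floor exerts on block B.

Between the blocks, N₁ = m_A g = 744.8 N.
Maximum static friction on A from B: μ_s N₁ = 0.24×744.8 = 178.8 N.
P = 267 N exceeds that limit, so A slips over B and the interface friction becomes kinetic: f₁ = μ_k N₁ = 0.16×744.8 = 119 N.
By Newton's third law B feels 119 N forward from A. With B stationary, the floor's static friction on B balances it: f₂ = 119 N (well within μ_s(m_A+m_B)g = 597.3 N).

f ≈ 119 N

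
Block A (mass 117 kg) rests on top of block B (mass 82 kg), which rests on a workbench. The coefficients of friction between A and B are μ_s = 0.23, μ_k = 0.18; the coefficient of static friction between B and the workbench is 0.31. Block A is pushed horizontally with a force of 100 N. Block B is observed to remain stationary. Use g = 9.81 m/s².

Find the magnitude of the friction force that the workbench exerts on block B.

Normal force at the A–B interface: N₁ = m_A g = 1148 N.
So the A–B interface can sustain at most μ_s N₁ = 264 N of static friction.
Since P = 100 N ≤ 264 N, A does not slip on B; friction on A equals P = 100 N.
By Newton's third law B feels 100 N forward from A. With B stationary, the floor's static friction on B balances it: f₂ = 100 N (well within μ_s(m_A+m_B)g = 605.2 N).

f ≈ 100 N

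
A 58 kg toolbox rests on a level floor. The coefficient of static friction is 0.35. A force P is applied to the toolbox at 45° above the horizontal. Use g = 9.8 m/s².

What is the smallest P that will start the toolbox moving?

N = m g − P sin α (the pull lifts the toolbox).
At impending slip, P cos α = μ_s N = μ_s (m g − P sin α).
Solving: P (cos α + μ_s sin α) = μ_s m g → P = 0.35×568/(cos 45° + 0.35 sin 45°) = 199/0.9546 = 208 N.

P ≈ 208 N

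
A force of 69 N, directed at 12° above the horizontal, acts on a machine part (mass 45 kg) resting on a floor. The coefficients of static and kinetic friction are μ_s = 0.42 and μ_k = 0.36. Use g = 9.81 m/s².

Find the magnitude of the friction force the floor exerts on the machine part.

f ≈ 67.5 N

Vertical equilibrium gives N = m g − P sin α = 427.1 N.
The horizontal driving force is P cos α = 67.49 N, so equilibrium needs friction f = 67.49 N.
The static-friction limit is μ_s N = 179.4 N.
67.49 ≤ 179.4 N → static; friction equals the required 67.5 N.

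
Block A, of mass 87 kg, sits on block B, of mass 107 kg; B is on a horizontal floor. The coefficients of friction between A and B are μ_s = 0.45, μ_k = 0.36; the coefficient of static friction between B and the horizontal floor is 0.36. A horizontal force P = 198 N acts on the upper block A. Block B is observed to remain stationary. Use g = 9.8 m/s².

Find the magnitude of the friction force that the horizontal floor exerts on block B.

f ≈ 198 N

Between the blocks, N₁ = m_A g = 852.6 N.
Maximum static friction on A from B: μ_s N₁ = 0.45×852.6 = 383.7 N.
P = 198 N is within that limit, so A and B move together (both at rest); the A–B friction is simply f₁ = P = 198 N.
By Newton's third law B feels 198 N forward from A. With B stationary, the floor's static friction on B balances it: f₂ = 198 N (well within μ_s(m_A+m_B)g = 684.4 N).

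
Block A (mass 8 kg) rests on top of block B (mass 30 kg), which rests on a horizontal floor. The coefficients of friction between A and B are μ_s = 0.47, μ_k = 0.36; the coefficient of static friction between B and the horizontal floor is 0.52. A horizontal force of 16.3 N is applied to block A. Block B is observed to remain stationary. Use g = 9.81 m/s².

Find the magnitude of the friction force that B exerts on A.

f ≈ 16.3 N

The normal force B exerts on A is simply A's weight, N₁ = 78.48 N.
So the A–B interface can sustain at most μ_s N₁ = 36.89 N of static friction.
P = 16.3 N is within that limit, so A and B move together (both at rest); the A–B friction is simply f₁ = P = 16.3 N.
B experiences an equal 16.3 N forward from A (third law). B is in equilibrium, so the floor supplies f₂ = 16.3 N of static friction (limit μ_s(m_A+m_B)g = 193.8 N, not exceeded).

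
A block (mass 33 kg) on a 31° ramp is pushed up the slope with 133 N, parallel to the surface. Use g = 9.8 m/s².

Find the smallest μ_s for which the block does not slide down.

N = m g cos θ = 277.2 N.
Friction must make up the shortfall along the incline: f = m g sin θ − P = 166.6 − 133 = 33.56 N.
At the threshold f = μ_s N, so μ_s,min = 33.56/277.2 = 0.121.

μ_s,min ≈ 0.121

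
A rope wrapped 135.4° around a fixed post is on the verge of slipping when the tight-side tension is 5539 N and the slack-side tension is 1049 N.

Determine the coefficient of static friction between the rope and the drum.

T₂/T₁ = e^{μβ} → μ = ln(T₂/T₁)/β.
β = 135.4° = 2.363 rad.
μ = ln(5539/1049)/2.363 = ln(5.28)/2.363 = 0.704.

μ ≈ 0.704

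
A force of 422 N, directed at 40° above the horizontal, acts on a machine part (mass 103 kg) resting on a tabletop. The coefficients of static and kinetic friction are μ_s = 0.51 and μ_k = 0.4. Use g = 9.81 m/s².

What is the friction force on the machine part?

f ≈ 323 N

N = m g − P sin α = 1010 − 422×sin 40° = 739.2 N.
Horizontally, friction must balance P cos α = 323.3 N.
The static-friction limit is μ_s N = 377 N.
Since 323.3 N does not exceed the limit, the machine part stays at rest and f = 323 N.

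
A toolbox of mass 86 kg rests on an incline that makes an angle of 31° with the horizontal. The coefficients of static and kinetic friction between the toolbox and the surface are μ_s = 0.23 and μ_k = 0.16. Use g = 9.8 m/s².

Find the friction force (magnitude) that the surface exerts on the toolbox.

Normal force: N = m g cos θ = 86 × 9.8 × cos 31° = 722.4 N.
Along the slope the weight component is m g sin θ = 434.1 N; friction must supply exactly this, acting up-slope.
Static friction can supply at most μ_s N = 166.2 N.
Since |434.1| > 166.2 N, static friction cannot hold it; the toolbox slides down the incline and kinetic friction applies: f = μ_k N = 0.16 × 722.4 = 116 N.

f ≈ 116 N (up the incline)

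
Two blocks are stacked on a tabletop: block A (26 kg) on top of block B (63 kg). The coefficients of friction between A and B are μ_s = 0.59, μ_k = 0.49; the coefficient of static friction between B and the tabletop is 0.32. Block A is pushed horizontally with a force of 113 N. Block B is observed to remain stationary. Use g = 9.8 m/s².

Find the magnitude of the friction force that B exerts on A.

The normal force B exerts on A is simply A's weight, N₁ = 254.8 N.
So the A–B interface can sustain at most μ_s N₁ = 150.3 N of static friction.
P = 113 N is within that limit, so A and B move together (both at rest); the A–B friction is simply f₁ = P = 113 N.
B experiences an equal 113 N forward from A (third law). B is in equilibrium, so the floor supplies f₂ = 113 N of static friction (limit μ_s(m_A+m_B)g = 279.1 N, not exceeded).

f ≈ 113 N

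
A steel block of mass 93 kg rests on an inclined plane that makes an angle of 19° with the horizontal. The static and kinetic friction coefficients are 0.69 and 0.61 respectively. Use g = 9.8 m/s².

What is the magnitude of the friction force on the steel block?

f ≈ 297 N (up the incline)

Perpendicular to the surface, N = m g cos θ = 93·9.8·cos 19° = 861.7 N.
Along the slope the weight component is m g sin θ = 296.7 N; friction must supply exactly this, acting up-slope.
Static friction can supply at most μ_s N = 594.6 N.
Since |296.7| ≤ 594.6 N, the steel block remains in static equilibrium and friction takes exactly the required value.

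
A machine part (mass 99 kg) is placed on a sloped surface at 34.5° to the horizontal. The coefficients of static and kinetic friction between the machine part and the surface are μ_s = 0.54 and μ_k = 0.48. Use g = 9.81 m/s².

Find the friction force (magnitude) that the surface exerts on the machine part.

Normal force: N = m g cos θ = 99 × 9.81 × cos 34.5° = 800.4 N.
For equilibrium along the incline, friction must balance the weight component: f = m g sin θ = 550.1 N up the slope.
Maximum static friction available: μ_s N = 0.54 × 800.4 = 432.2 N.
Since |550.1| > 432.2 N, static friction cannot hold it; the machine part slides down the incline and kinetic friction applies: f = μ_k N = 0.48 × 800.4 = 384 N.

f ≈ 384 N (up the incline)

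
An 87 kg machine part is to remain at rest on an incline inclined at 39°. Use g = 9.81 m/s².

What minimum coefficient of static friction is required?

μ_s,min ≈ 0.81

At the slip threshold m g sin θ = μ_s m g cos θ, so μ_s,min = tan θ.
μ_s,min = tan 39° = 0.81.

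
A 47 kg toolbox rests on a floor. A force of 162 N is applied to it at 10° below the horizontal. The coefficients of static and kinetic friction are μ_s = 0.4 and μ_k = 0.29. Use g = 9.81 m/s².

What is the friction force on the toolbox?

f ≈ 160 N

Vertical equilibrium gives N = m g + P sin α = 489.2 N.
The horizontal driving force is P cos α = 159.5 N, so equilibrium needs friction f = 159.5 N.
The static-friction limit is μ_s N = 195.7 N.
159.5 ≤ 195.7 N → static; friction equals the required 160 N.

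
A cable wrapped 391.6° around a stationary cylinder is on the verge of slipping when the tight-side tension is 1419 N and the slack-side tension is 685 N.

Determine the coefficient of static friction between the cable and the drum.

μ ≈ 0.107

T₂/T₁ = e^{μβ} → μ = ln(T₂/T₁)/β.
β = 391.6° = 6.835 rad.
μ = ln(1419/685)/6.835 = ln(2.072)/6.835 = 0.107.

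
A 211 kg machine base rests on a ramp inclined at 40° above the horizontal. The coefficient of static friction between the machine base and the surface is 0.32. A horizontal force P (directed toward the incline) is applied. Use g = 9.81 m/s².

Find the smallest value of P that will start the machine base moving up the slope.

P ≈ 3280 N

At impending motion up the slope, friction acts down-slope at its limit: f = μ_s N.
Perpendicular to the incline: N = m g cos θ + P sin θ.
Along the incline: P cos θ = m g sin θ + μ_s N = m g sin θ + μ_s (m g cos θ + P sin θ).
Solving, P (cos θ − μ_s sin θ) = m g (sin θ + μ_s cos θ), so P = 211×9.81×(sin 40° + 0.32 cos 40°)/(cos 40° − 0.32 sin 40°) = 2070×0.8879/0.5604 = 3280 N.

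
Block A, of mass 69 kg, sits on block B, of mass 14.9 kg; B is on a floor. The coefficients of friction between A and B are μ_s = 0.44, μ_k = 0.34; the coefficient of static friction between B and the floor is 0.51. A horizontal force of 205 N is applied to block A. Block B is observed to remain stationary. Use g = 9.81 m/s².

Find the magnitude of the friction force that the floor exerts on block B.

f ≈ 205 N

Normal force at the A–B interface: N₁ = m_A g = 676.9 N.
Maximum static friction on A from B: μ_s N₁ = 0.44×676.9 = 297.8 N.
Since P = 205 N ≤ 297.8 N, A does not slip on B; friction on A equals P = 205 N.
B experiences an equal 205 N forward from A (third law). B is in equilibrium, so the floor supplies f₂ = 205 N of static friction (limit μ_s(m_A+m_B)g = 419.8 N, not exceeded).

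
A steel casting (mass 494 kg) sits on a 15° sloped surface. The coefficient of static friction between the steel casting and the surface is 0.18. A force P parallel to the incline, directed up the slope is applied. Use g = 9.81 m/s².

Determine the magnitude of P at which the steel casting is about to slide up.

At impending motion up the slope, friction acts down-slope at its limit: f = μ_s N.
P is parallel to the surface, so N = m g cos θ = 4680 N.
Along the incline: P = m g sin θ + μ_s N = 1250 + 0.18×4680 = 2100 N.

P ≈ 2100 N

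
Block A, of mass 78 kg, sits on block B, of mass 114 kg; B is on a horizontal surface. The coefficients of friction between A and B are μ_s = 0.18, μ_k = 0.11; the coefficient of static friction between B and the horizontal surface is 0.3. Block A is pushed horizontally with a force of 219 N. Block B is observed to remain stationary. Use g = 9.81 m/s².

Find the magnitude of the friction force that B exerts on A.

f ≈ 84.2 N

The normal force B exerts on A is simply A's weight, N₁ = 765.2 N.
So the A–B interface can sustain at most μ_s N₁ = 137.7 N of static friction.
P = 219 N exceeds that limit, so A slips over B and the interface friction becomes kinetic: f₁ = μ_k N₁ = 0.11×765.2 = 84.2 N.
B experiences an equal 84.2 N forward from A (third law). B is in equilibrium, so the floor supplies f₂ = 84.2 N of static friction (limit μ_s(m_A+m_B)g = 565.1 N, not exceeded).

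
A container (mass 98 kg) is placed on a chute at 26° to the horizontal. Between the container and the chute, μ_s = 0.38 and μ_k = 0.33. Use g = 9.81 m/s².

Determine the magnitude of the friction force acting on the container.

The normal reaction is N = m g cos θ = 864.1 N.
Along the slope the weight component is m g sin θ = 421.4 N; friction must supply exactly this, acting up-slope.
Maximum static friction available: μ_s N = 0.38 × 864.1 = 328.4 N.
Since |421.4| > 328.4 N, static friction cannot hold it; the container slides down the incline and kinetic friction applies: f = μ_k N = 0.33 × 864.1 = 285 N.

f ≈ 285 N (up the incline)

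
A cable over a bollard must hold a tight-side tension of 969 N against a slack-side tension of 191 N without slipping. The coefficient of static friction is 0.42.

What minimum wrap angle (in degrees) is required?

T₂/T₁ = e^{μβ} → β = ln(T₂/T₁)/μ.
β = ln(969/191)/0.42 = 1.624/0.42 = 3.867 rad.
In degrees: β = 3.867 × 180/π = 222°.

β_min ≈ 222°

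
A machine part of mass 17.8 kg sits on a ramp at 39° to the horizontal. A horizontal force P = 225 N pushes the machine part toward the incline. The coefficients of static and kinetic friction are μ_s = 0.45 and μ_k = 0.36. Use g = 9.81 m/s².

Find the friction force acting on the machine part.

The horizontal push has a component P sin θ into the surface, so N = m g cos θ + P sin θ = 135.7 + 141.6 = 277.3 N.
Parallel to the incline: P cos θ − m g sin θ = 174.9 − 109.9 = 64.97 N; the friction needed to balance this is 64.97 N acting down the slope.
The limit of static friction is μ_s N = 124.8 N.
Since 64.97 N is within the 124.8 N limit, the machine part stays put and friction is exactly 65 N.

f ≈ 65 N (down the incline)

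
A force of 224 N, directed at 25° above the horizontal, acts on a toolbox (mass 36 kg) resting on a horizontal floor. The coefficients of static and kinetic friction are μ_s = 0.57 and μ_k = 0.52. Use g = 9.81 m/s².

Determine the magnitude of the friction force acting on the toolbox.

f ≈ 134 N

The vertical component of P reduces the normal force: N = m g − P sin α = 353.2 − 94.67 = 258.5 N.
For equilibrium, f = P cos α = 224×cos 25° = 203 N.
μ_s N = 0.57 × 258.5 = 147.3 N.
The required friction exceeds μ_s N, so the toolbox moves and f = μ_k N = 134 N.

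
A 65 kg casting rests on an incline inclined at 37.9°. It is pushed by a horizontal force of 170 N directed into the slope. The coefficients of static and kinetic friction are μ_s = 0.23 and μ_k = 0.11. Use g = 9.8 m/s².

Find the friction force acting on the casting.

The horizontal push has a component P sin θ into the surface, so N = m g cos θ + P sin θ = 502.6 + 104.4 = 607.1 N.
Parallel to the incline: P cos θ − m g sin θ = 134.1 − 391.3 = -257.2 N; the friction needed to balance this is 257.2 N acting up the slope.
The limit of static friction is μ_s N = 139.6 N.
|f_req| = 257.2 > 139.6 N → the casting slides down the incline; f = μ_k N = 0.11 × 607.1 = 66.8 N.

f ≈ 66.8 N (up the incline)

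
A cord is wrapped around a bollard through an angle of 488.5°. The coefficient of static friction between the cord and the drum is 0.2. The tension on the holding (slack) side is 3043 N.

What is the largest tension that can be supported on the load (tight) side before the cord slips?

At impending slip the capstan equation gives T₂/T₁ = e^{μβ} with β in radians.
β = 488.5° × π/180 = 8.526 rad.
e^{μβ} = e^{0.2×8.526} = 5.502.
T₂ = T₁ · e^{μβ} = 3043 × 5.502 = 16700 N.

T_max ≈ 16700 N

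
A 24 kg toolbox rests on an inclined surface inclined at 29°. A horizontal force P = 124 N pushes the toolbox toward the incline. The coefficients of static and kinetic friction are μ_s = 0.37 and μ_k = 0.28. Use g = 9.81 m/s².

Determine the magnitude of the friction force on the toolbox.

Normal direction: N = m g cos θ + P sin θ = 266 N.
Along the incline, the net driving force (taking up-slope positive) is P cos θ − m g sin θ = 108.5 − 114.1 = -5.691 N, so equilibrium requires friction f = 5.691 N (up-slope).
The limit of static friction is μ_s N = 98.43 N.
|f_req| = 5.691 ≤ 98.43 N → the toolbox is in equilibrium; friction equals the required value.

f ≈ 5.69 N (up the incline)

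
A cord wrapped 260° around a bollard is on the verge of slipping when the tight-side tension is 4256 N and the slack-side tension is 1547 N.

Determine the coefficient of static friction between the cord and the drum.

μ ≈ 0.223

T₂/T₁ = e^{μβ} → μ = ln(T₂/T₁)/β.
β = 260° = 4.538 rad.
μ = ln(4256/1547)/4.538 = ln(2.751)/4.538 = 0.223.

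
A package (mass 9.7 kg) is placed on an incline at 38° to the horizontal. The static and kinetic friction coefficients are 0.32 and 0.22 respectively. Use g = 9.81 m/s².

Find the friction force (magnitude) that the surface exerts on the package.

f ≈ 16.5 N (up the incline)

Normal force: N = m g cos θ = 9.7 × 9.81 × cos 38° = 74.98 N.
Along the slope the weight component is m g sin θ = 58.58 N; friction must supply exactly this, acting up-slope.
The static-friction ceiling is μ_s N = 0.32 × 74.98 = 24 N.
|58.58| exceeds 24 N, so the package slips down-slope; friction is kinetic, f = μ_k N = 0.22×74.98 = 16.5 N.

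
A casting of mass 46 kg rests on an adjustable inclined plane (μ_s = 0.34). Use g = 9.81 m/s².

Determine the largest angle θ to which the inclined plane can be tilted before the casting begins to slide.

θ_max ≈ 18.8°

At the slip threshold, m g sin θ = μ_s · m g cos θ, so tan θ = μ_s.
θ_max = arctan(0.34) = 18.8°.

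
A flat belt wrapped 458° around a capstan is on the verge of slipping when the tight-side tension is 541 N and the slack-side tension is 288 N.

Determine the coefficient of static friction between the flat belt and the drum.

T₂/T₁ = e^{μβ} → μ = ln(T₂/T₁)/β.
β = 458° = 7.994 rad.
μ = ln(541/288)/7.994 = ln(1.878)/7.994 = 0.0789.

μ ≈ 0.0789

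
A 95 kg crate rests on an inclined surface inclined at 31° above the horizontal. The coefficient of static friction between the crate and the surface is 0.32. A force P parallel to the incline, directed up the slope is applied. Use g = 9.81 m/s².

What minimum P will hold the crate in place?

P_min ≈ 224 N

The crate tends to slide down (tan θ > μ_s), so at the point of impending slip friction acts up-slope at its limit: f = μ_s N.
P is parallel to the surface, so N = m g cos θ = 799 N.
Along the incline: P + μ_s N = m g sin θ, so P = 480 − 0.32×799 = 224 N.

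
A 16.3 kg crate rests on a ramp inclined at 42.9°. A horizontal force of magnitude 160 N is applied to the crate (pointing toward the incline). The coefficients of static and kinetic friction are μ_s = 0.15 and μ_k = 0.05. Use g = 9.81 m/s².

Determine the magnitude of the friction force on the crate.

f ≈ 8.36 N (down the incline)

The horizontal push has a component P sin θ into the surface, so N = m g cos θ + P sin θ = 117.1 + 108.9 = 226.1 N.
Along the incline, the net driving force (taking up-slope positive) is P cos θ − m g sin θ = 117.2 − 108.8 = 8.358 N, so equilibrium requires friction f = -8.358 N (down-slope).
The limit of static friction is μ_s N = 33.91 N.
|f_req| = 8.358 ≤ 33.91 N → the crate is in equilibrium; friction equals the required value.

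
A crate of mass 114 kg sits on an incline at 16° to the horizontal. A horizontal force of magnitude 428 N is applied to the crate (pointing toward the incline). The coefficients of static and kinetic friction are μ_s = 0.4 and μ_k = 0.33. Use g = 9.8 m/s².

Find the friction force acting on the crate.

The horizontal push has a component P sin θ into the surface, so N = m g cos θ + P sin θ = 1074 + 118 = 1192 N.
Parallel to the incline: P cos θ − m g sin θ = 411.4 − 307.9 = 103.5 N; the friction needed to balance this is 103.5 N acting down the slope.
Maximum static friction: μ_s N = 0.4 × 1192 = 476.8 N.
|f_req| = 103.5 ≤ 476.8 N → the crate is in equilibrium; friction equals the required value.

f ≈ 103 N (down the incline)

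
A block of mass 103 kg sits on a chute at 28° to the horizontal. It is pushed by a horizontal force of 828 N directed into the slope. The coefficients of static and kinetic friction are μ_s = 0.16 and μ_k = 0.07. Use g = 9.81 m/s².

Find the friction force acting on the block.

The horizontal push has a component P sin θ into the surface, so N = m g cos θ + P sin θ = 892.2 + 388.7 = 1281 N.
Parallel to the incline: P cos θ − m g sin θ = 731.1 − 474.4 = 256.7 N; the friction needed to balance this is 256.7 N acting down the slope.
Maximum static friction: μ_s N = 0.16 × 1281 = 204.9 N.
|f_req| = 256.7 > 204.9 N → the block slides up the incline; f = μ_k N = 0.07 × 1281 = 89.7 N.

f ≈ 89.7 N (down the incline)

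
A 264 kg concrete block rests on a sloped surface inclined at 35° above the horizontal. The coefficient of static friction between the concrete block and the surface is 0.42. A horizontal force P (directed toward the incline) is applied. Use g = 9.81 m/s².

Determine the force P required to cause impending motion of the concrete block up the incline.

At impending motion up the slope, friction acts down-slope at its limit: f = μ_s N.
Perpendicular to the incline: N = m g cos θ + P sin θ.
Along the incline: P cos θ = m g sin θ + μ_s N = m g sin θ + μ_s (m g cos θ + P sin θ).
Solving, P (cos θ − μ_s sin θ) = m g (sin θ + μ_s cos θ), so P = 264×9.81×(sin 35° + 0.42 cos 35°)/(cos 35° − 0.42 sin 35°) = 2590×0.9176/0.5782 = 4110 N.

P ≈ 4110 N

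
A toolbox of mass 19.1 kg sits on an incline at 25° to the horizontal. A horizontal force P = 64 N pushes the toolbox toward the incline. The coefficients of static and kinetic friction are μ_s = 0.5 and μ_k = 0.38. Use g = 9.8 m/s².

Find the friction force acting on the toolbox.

f ≈ 21.1 N (up the incline)

Resolve perpendicular to the incline: N = m g cos θ + P sin θ = 19.1×9.8×cos 25° + 64×sin 25° = 196.7 N.
Along the incline, the net driving force (taking up-slope positive) is P cos θ − m g sin θ = 58 − 79.11 = -21.1 N, so equilibrium requires friction f = 21.1 N (up-slope).
The limit of static friction is μ_s N = 98.35 N.
|f_req| = 21.1 ≤ 98.35 N → the toolbox is in equilibrium; friction equals the required value.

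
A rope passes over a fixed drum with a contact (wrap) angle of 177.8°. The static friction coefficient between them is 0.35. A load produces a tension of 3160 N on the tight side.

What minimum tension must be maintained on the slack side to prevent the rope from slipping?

T_min ≈ 1070 N

Capstan equation at impending slip: T_tight/T_slack = e^{μβ}.
β = 177.8° = 3.103 rad; e^{μβ} = e^{0.35×3.103} = 2.963.
T_slack = T_tight / e^{μβ} = 3160 / 2.963 = 1070 N.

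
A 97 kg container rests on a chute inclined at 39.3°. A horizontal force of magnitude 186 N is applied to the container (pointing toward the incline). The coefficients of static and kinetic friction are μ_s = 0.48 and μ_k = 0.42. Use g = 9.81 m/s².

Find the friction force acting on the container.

f ≈ 359 N (up the incline)

Normal direction: N = m g cos θ + P sin θ = 854.2 N.
Along the incline, the net driving force (taking up-slope positive) is P cos θ − m g sin θ = 143.9 − 602.7 = -458.8 N, so equilibrium requires friction f = 458.8 N (up-slope).
Maximum static friction: μ_s N = 0.48 × 854.2 = 410 N.
|f_req| = 458.8 > 410 N → the container slides down the incline; f = μ_k N = 0.42 × 854.2 = 359 N.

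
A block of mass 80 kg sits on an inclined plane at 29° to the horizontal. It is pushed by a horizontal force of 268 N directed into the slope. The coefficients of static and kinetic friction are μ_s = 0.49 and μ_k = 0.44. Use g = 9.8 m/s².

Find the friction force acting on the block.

f ≈ 146 N (up the incline)

The horizontal push has a component P sin θ into the surface, so N = m g cos θ + P sin θ = 685.7 + 129.9 = 815.6 N.
Along the incline, the net driving force (taking up-slope positive) is P cos θ − m g sin θ = 234.4 − 380.1 = -145.7 N, so equilibrium requires friction f = 145.7 N (up-slope).
The limit of static friction is μ_s N = 399.7 N.
|f_req| = 145.7 ≤ 399.7 N → the block is in equilibrium; friction equals the required value.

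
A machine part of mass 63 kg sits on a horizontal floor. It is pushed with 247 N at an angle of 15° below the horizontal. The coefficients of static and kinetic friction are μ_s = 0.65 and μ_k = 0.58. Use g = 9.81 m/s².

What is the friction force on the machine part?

f ≈ 239 N

Vertical equilibrium gives N = m g + P sin α = 682 N.
The horizontal driving force is P cos α = 238.6 N, so equilibrium needs friction f = 238.6 N.
The static-friction limit is μ_s N = 443.3 N.
Since 238.6 N does not exceed the limit, the machine part stays at rest and f = 239 N.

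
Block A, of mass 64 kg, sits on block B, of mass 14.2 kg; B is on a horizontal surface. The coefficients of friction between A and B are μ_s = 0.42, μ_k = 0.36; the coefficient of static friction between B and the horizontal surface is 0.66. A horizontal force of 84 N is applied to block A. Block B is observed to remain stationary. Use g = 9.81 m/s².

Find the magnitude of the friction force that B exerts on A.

f ≈ 84 N

Between the blocks, N₁ = m_A g = 627.8 N.
Maximum static friction on A from B: μ_s N₁ = 0.42×627.8 = 263.7 N.
Since P = 84 N ≤ 263.7 N, A does not slip on B; friction on A equals P = 84 N.
By Newton's third law B feels 84 N forward from A. With B stationary, the floor's static friction on B balances it: f₂ = 84 N (well within μ_s(m_A+m_B)g = 506.3 N).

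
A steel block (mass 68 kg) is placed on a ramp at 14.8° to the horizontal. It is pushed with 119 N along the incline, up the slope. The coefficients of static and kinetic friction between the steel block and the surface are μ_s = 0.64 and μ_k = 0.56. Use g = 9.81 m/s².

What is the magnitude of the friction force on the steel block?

The normal reaction is N = m g cos θ = 644.9 N.
Parallel to the incline, ΣF = 0 gives f = m g sin θ − P = 170.4 − 119 = 51.4 N (up-slope positive).
Static friction can supply at most μ_s N = 412.8 N.
Since |51.4| ≤ 412.8 N, static friction is sufficient; f equals the required value, not μ_s N.

f ≈ 51.4 N (up the incline)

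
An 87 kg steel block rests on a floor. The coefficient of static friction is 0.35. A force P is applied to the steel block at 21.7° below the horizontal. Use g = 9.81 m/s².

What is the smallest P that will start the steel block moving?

P ≈ 374 N

N = m g + P sin α (the push presses the steel block into the floor).
At impending slip, P cos α = μ_s N = μ_s (m g + P sin α).
Solving: P (cos α − μ_s sin α) = μ_s m g → P = 0.35×853/(cos 21.7° − 0.35 sin 21.7°) = 299/0.7997 = 374 N.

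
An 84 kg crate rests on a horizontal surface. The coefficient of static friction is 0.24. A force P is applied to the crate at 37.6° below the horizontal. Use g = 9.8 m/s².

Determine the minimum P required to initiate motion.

P ≈ 306 N

N = m g + P sin α (the push presses the crate into the horizontal surface).
At impending slip, P cos α = μ_s N = μ_s (m g + P sin α).
Solving: P (cos α − μ_s sin α) = μ_s m g → P = 0.24×823/(cos 37.6° − 0.24 sin 37.6°) = 198/0.6459 = 306 N.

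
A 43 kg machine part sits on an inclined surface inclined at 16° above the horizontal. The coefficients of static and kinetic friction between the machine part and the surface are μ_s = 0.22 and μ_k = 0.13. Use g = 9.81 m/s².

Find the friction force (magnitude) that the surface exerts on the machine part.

f ≈ 52.7 N (up the incline)

Perpendicular to the surface, N = m g cos θ = 43·9.81·cos 16° = 405.5 N.
Along the slope the weight component is m g sin θ = 116.3 N; friction must supply exactly this, acting up-slope.
The static-friction ceiling is μ_s N = 0.22 × 405.5 = 89.21 N.
Since |116.3| > 89.21 N, static friction cannot hold it; the machine part slides down the incline and kinetic friction applies: f = μ_k N = 0.13 × 405.5 = 52.7 N.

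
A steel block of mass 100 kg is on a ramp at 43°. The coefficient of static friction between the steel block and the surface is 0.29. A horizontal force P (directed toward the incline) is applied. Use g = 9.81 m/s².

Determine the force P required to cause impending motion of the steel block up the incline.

P ≈ 1640 N

At impending motion up the slope, friction acts down-slope at its limit: f = μ_s N.
Perpendicular to the incline: N = m g cos θ + P sin θ.
Along the incline: P cos θ = m g sin θ + μ_s N = m g sin θ + μ_s (m g cos θ + P sin θ).
Solving, P (cos θ − μ_s sin θ) = m g (sin θ + μ_s cos θ), so P = 100×9.81×(sin 43° + 0.29 cos 43°)/(cos 43° − 0.29 sin 43°) = 981×0.8941/0.5336 = 1640 N.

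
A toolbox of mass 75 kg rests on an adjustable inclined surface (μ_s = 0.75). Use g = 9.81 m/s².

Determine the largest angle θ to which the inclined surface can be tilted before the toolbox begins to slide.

θ_max ≈ 36.9°

At the slip threshold, m g sin θ = μ_s · m g cos θ, so tan θ = μ_s.
θ_max = arctan(0.75) = 36.9°.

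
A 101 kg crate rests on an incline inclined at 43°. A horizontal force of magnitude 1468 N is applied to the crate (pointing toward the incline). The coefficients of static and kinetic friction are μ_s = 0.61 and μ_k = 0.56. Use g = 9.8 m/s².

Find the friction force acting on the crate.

f ≈ 399 N (down the incline)

Resolve perpendicular to the incline: N = m g cos θ + P sin θ = 101×9.8×cos 43° + 1468×sin 43° = 1725 N.
Parallel to the incline: P cos θ − m g sin θ = 1074 − 675 = 398.6 N; the friction needed to balance this is 398.6 N acting down the slope.
Maximum static friction: μ_s N = 0.61 × 1725 = 1052 N.
|f_req| = 398.6 ≤ 1052 N → the crate is in equilibrium; friction equals the required value.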